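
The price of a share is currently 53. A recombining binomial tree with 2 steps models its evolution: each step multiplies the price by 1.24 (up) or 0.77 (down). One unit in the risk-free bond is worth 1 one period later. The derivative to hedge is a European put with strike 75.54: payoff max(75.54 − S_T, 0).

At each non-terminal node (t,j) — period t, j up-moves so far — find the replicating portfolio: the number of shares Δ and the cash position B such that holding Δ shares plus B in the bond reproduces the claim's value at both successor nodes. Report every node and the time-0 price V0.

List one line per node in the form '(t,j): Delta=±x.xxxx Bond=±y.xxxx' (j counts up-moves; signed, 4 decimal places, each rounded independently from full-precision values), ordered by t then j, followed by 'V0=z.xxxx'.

(0,0): Delta=-0.8831 Bond=70.7675
(1,0): Delta=-1.0000 Bond=75.5400
(1,1): Delta=-0.8073 Bond=65.7875
V0=23.9655

No-arbitrage ⇒ martingale measure with p* = (R−d)/(u−d) = 0.4894.
Terminal values V(2,·): V(2,0)=44.1163, V(2,1)=24.9356, V(2,2)=0.0000
(1,0): S=40.8100. Δ = (V_up−V_dn)/(S_up−S_dn) = (24.9356−44.1163)/(50.6044−31.4237) = -1.0000. V = [p*·24.9356 + (1−p*)·44.1163]/1 = 34.7300. B = V − Δ·S = 75.5400.
(1,1): S=65.7200. Δ = (V_up−V_dn)/(S_up−S_dn) = (0.0000−24.9356)/(81.4928−50.6044) = -0.8073. V = [p*·0.0000 + (1−p*)·24.9356]/1 = 12.7331. B = V − Δ·S = 65.7875.
(0,0): S=53.0000. Δ = (V_up−V_dn)/(S_up−S_dn) = (12.7331−34.7300)/(65.7200−40.8100) = -0.8831. V = [p*·12.7331 + (1−p*)·34.7300]/1 = 23.9655. B = V − Δ·S = 70.7675.
Self-financing check: at every node Δ·S+B equals the discounted successor values.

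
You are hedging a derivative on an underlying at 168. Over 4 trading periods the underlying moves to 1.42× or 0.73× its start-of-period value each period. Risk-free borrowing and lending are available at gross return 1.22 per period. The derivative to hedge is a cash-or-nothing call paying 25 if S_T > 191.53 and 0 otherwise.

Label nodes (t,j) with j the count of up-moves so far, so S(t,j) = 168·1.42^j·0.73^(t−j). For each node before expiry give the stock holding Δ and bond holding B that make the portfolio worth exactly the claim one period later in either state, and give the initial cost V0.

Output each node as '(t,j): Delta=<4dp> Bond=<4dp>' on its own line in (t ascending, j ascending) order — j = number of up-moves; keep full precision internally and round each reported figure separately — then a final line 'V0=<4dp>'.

Under the risk-neutral measure, an up-move has probability p* = (R−d)/(u−d) = 0.7101 and values discount at R = 1.22.
Terminal values V(4,·): V(4,0)=0.0000, V(4,1)=0.0000, V(4,2)=0.0000, V(4,3)=25.0000, V(4,4)=25.0000
Node (3,0) S=65.3549: V=(p*·0.0000+(1−p*)·0.0000)/1.22=0.0000; Δ=(0.0000−0.0000)/(92.8039−47.7090)=0.0000; B=V−Δ·S=0.0000
Node (3,1) S=127.1286: V=(p*·0.0000+(1−p*)·0.0000)/1.22=0.0000; Δ=(0.0000−0.0000)/(180.5226−92.8039)=0.0000; B=V−Δ·S=0.0000
Node (3,2) S=247.2913: V=(p*·25.0000+(1−p*)·0.0000)/1.22=14.5522; Δ=(25.0000−0.0000)/(351.1536−180.5226)=0.1465; B=V−Δ·S=-21.6797
Node (3,3) S=481.0324: V=(p*·25.0000+(1−p*)·25.0000)/1.22=20.4918; Δ=(25.0000−25.0000)/(683.0660−351.1536)=0.0000; B=V−Δ·S=20.4918
Node (2,0) S=89.5272: V=(p*·0.0000+(1−p*)·0.0000)/1.22=0.0000; Δ=(0.0000−0.0000)/(127.1286−65.3549)=0.0000; B=V−Δ·S=0.0000
Node (2,1) S=174.1488: V=(p*·14.5522+(1−p*)·0.0000)/1.22=8.4706; Δ=(14.5522−0.0000)/(247.2913−127.1286)=0.1211; B=V−Δ·S=-12.6195
Node (2,2) S=338.7552: V=(p*·20.4918+(1−p*)·14.5522)/1.22=15.3854; Δ=(20.4918−14.5522)/(481.0324−247.2913)=0.0254; B=V−Δ·S=6.7772
Node (1,0) S=122.6400: V=(p*·8.4706+(1−p*)·0.0000)/1.22=4.9306; Δ=(8.4706−0.0000)/(174.1488−89.5272)=0.1001; B=V−Δ·S=-7.3456
Node (1,1) S=238.5600: V=(p*·15.3854+(1−p*)·8.4706)/1.22=10.9681; Δ=(15.3854−8.4706)/(338.7552−174.1488)=0.0420; B=V−Δ·S=0.9467
Node (0,0) S=168.0000: V=(p*·10.9681+(1−p*)·4.9306)/1.22=7.5558; Δ=(10.9681−4.9306)/(238.5600−122.6400)=0.0521; B=V−Δ·S=-1.1942
Check: Δ(0,0)·S0 + B(0,0) = 7.5558 = V0.

(0,0): Delta=0.0521 Bond=-1.1942
(1,0): Delta=0.1001 Bond=-7.3456
(1,1): Delta=0.0420 Bond=0.9467
(2,0): Delta=0.0000 Bond=0.0000
(2,1): Delta=0.1211 Bond=-12.6195
(2,2): Delta=0.0254 Bond=6.7772
(3,0): Delta=0.0000 Bond=0.0000
(3,1): Delta=0.0000 Bond=0.0000
(3,2): Delta=0.1465 Bond=-21.6797
(3,3): Delta=0.0000 Bond=20.4918
V0=7.5558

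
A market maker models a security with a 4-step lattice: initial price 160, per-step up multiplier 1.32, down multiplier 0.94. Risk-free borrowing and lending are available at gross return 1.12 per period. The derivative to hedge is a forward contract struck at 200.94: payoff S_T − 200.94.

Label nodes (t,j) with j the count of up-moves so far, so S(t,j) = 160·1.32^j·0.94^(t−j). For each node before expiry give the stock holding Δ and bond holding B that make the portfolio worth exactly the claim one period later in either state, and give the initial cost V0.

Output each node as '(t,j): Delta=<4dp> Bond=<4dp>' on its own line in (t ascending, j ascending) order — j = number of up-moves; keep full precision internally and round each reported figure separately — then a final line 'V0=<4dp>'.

No-arbitrage ⇒ martingale measure with p* = (R−d)/(u−d) = 0.4737.
Terminal payoffs: V(4,0)=-76.0202, V(4,1)=-25.5207, V(4,2)=45.3935, V(4,3)=144.9752, V(4,4)=284.8132
(3,0): S=132.8934. Δ = (V_up−V_dn)/(S_up−S_dn) = (-25.5207−-76.0202)/(175.4193−124.9198) = 1.0000. V = [p*·-25.5207 + (1−p*)·-76.0202]/1.12 = -46.5173. B = V − Δ·S = -179.4107.
(3,1): S=186.6163. Δ = (V_up−V_dn)/(S_up−S_dn) = (45.3935−-25.5207)/(246.3335−175.4193) = 1.0000. V = [p*·45.3935 + (1−p*)·-25.5207]/1.12 = 7.2056. B = V − Δ·S = -179.4107.
(3,2): S=262.0570. Δ = (V_up−V_dn)/(S_up−S_dn) = (144.9752−45.3935)/(345.9152−246.3335) = 1.0000. V = [p*·144.9752 + (1−p*)·45.3935]/1.12 = 82.6462. B = V − Δ·S = -179.4107.
(3,3): S=367.9949. Δ = (V_up−V_dn)/(S_up−S_dn) = (284.8132−144.9752)/(485.7532−345.9152) = 1.0000. V = [p*·284.8132 + (1−p*)·144.9752]/1.12 = 188.5842. B = V − Δ·S = -179.4107.
(2,0): S=141.3760. Δ = (V_up−V_dn)/(S_up−S_dn) = (7.2056−-46.5173)/(186.6163−132.8934) = 1.0000. V = [p*·7.2056 + (1−p*)·-46.5173]/1.12 = -18.8121. B = V − Δ·S = -160.1881.
(2,1): S=198.5280. Δ = (V_up−V_dn)/(S_up−S_dn) = (82.6462−7.2056)/(262.0570−186.6163) = 1.0000. V = [p*·82.6462 + (1−p*)·7.2056]/1.12 = 38.3399. B = V − Δ·S = -160.1881.
(2,2): S=278.7840. Δ = (V_up−V_dn)/(S_up−S_dn) = (188.5842−82.6462)/(367.9949−262.0570) = 1.0000. V = [p*·188.5842 + (1−p*)·82.6462]/1.12 = 118.5959. B = V − Δ·S = -160.1881.
(1,0): S=150.4000. Δ = (V_up−V_dn)/(S_up−S_dn) = (38.3399−-18.8121)/(198.5280−141.3760) = 1.0000. V = [p*·38.3399 + (1−p*)·-18.8121]/1.12 = 7.3749. B = V − Δ·S = -143.0251.
(1,1): S=211.2000. Δ = (V_up−V_dn)/(S_up−S_dn) = (118.5959−38.3399)/(278.7840−198.5280) = 1.0000. V = [p*·118.5959 + (1−p*)·38.3399]/1.12 = 68.1749. B = V − Δ·S = -143.0251.
(0,0): S=160.0000. Δ = (V_up−V_dn)/(S_up−S_dn) = (68.1749−7.3749)/(211.2000−150.4000) = 1.0000. V = [p*·68.1749 + (1−p*)·7.3749]/1.12 = 32.2990. B = V − Δ·S = -127.7010.
Root portfolio cost Δ·160+B reproduces V0=32.2990.

(0,0): Delta=1.0000 Bond=-127.7010
(1,0): Delta=1.0000 Bond=-143.0251
(1,1): Delta=1.0000 Bond=-143.0251
(2,0): Delta=1.0000 Bond=-160.1881
(2,1): Delta=1.0000 Bond=-160.1881
(2,2): Delta=1.0000 Bond=-160.1881
(3,0): Delta=1.0000 Bond=-179.4107
(3,1): Delta=1.0000 Bond=-179.4107
(3,2): Delta=1.0000 Bond=-179.4107
(3,3): Delta=1.0000 Bond=-179.4107
V0=32.2990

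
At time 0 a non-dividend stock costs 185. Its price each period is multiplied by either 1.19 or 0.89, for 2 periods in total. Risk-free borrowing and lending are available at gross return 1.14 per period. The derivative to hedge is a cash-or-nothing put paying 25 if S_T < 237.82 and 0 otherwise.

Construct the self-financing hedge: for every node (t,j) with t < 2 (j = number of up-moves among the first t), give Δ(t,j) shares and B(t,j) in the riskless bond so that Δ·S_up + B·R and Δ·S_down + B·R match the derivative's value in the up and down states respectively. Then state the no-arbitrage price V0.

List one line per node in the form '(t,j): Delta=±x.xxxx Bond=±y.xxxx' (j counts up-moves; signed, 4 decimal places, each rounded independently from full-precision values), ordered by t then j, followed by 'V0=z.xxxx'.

(0,0): Delta=-0.3293 Bond=66.7941
(1,0): Delta=0.0000 Bond=21.9298
(1,1): Delta=-0.3785 Bond=86.9883
V0=5.8779

No-arbitrage ⇒ martingale measure with p* = (R−d)/(u−d) = 0.8333.
At expiry t=2: V(2,0)=25.0000, V(2,1)=25.0000, V(2,2)=0.0000
  t=1,j=0: stock 164.6500 → up 195.9335 (V=25.0000), down 146.5385 (V=25.0000). Price 21.9298; hedge Δ=0.0000, bond B=21.9298.
  t=1,j=1: stock 220.1500 → up 261.9785 (V=0.0000), down 195.9335 (V=25.0000). Price 3.6550; hedge Δ=-0.3785, bond B=86.9883.
  t=0,j=0: stock 185.0000 → up 220.1500 (V=3.6550), down 164.6500 (V=21.9298). Price 5.8779; hedge Δ=-0.3293, bond B=66.7941.
Self-financing check: at every node Δ·S+B equals the discounted successor values.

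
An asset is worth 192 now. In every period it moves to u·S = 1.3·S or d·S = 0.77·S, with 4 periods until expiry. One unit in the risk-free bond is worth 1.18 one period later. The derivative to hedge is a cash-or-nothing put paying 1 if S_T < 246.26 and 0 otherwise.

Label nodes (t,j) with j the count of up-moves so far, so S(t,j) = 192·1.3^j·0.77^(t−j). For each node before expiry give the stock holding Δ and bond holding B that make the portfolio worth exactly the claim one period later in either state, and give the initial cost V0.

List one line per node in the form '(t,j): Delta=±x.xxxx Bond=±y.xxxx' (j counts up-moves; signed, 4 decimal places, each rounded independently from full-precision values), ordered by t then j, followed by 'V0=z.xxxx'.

(0,0): Delta=-0.0024 Bond=0.5816
(1,0): Delta=-0.0055 Bond=1.1378
(1,1): Delta=-0.0019 Bond=0.5542
(2,0): Delta=0.0000 Bond=0.7182
(2,1): Delta=-0.0064 Bond=1.5253
(2,2): Delta=-0.0011 Bond=0.3988
(3,0): Delta=0.0000 Bond=0.8475
(3,1): Delta=0.0000 Bond=0.8475
(3,2): Delta=-0.0076 Bond=2.0787
(3,3): Delta=0.0000 Bond=0.0000
V0=0.1148

No-arbitrage ⇒ martingale measure with p* = (R−d)/(u−d) = 0.7736.
Terminal payoffs: V(4,0)=1.0000, V(4,1)=1.0000, V(4,2)=1.0000, V(4,3)=0.0000, V(4,4)=0.0000
  t=3,j=0: stock 87.6543 → up 113.9506 (V=1.0000), down 67.4938 (V=1.0000). Price 0.8475; hedge Δ=0.0000, bond B=0.8475.
  t=3,j=1: stock 147.9878 → up 192.3842 (V=1.0000), down 113.9506 (V=1.0000). Price 0.8475; hedge Δ=0.0000, bond B=0.8475.
  t=3,j=2: stock 249.8496 → up 324.8045 (V=0.0000), down 192.3842 (V=1.0000). Price 0.1919; hedge Δ=-0.0076, bond B=2.0787.
  t=3,j=3: stock 421.8240 → up 548.3712 (V=0.0000), down 324.8045 (V=0.0000). Price 0.0000; hedge Δ=0.0000, bond B=0.0000.
  t=2,j=0: stock 113.8368 → up 147.9878 (V=0.8475), down 87.6543 (V=0.8475). Price 0.7182; hedge Δ=0.0000, bond B=0.7182.
  t=2,j=1: stock 192.1920 → up 249.8496 (V=0.1919), down 147.9878 (V=0.8475). Price 0.2884; hedge Δ=-0.0064, bond B=1.5253.
  t=2,j=2: stock 324.4800 → up 421.8240 (V=0.0000), down 249.8496 (V=0.1919). Price 0.0368; hedge Δ=-0.0011, bond B=0.3988.
  t=1,j=0: stock 147.8400 → up 192.1920 (V=0.2884), down 113.8368 (V=0.7182). Price 0.3269; hedge Δ=-0.0055, bond B=1.1378.
  t=1,j=1: stock 249.6000 → up 324.4800 (V=0.0368), down 192.1920 (V=0.2884). Price 0.0795; hedge Δ=-0.0019, bond B=0.5542.
  t=0,j=0: stock 192.0000 → up 249.6000 (V=0.0795), down 147.8400 (V=0.3269). Price 0.1148; hedge Δ=-0.0024, bond B=0.5816.
Each (Δ,B) replicates both successor values, so the strategy is self-financing and V0 is arbitrage-free.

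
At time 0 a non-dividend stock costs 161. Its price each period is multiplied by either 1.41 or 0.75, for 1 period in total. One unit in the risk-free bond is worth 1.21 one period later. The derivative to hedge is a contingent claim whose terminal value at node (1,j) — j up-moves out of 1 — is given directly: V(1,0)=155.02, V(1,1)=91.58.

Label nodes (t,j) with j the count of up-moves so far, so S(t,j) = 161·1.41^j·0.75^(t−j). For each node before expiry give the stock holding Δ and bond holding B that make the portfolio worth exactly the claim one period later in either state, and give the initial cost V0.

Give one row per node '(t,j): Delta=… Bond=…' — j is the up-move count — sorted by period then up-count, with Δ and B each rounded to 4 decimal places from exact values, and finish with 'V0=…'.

The replicating-portfolio and risk-neutral prices coincide; use p* = (1.21−0.75)/(1.41−0.75) = 0.6970 for the latter.
At expiry t=1: V(1,0)=155.0200, V(1,1)=91.5800
Node (0,0) S=161.0000: V=(p*·91.5800+(1−p*)·155.0200)/1.21=91.5738; Δ=(91.5800−155.0200)/(227.0100−120.7500)=-0.5970; B=V−Δ·S=187.6950
Self-financing check: at every node Δ·S+B equals the discounted successor values.

(0,0): Delta=-0.5970 Bond=187.6950
V0=91.5738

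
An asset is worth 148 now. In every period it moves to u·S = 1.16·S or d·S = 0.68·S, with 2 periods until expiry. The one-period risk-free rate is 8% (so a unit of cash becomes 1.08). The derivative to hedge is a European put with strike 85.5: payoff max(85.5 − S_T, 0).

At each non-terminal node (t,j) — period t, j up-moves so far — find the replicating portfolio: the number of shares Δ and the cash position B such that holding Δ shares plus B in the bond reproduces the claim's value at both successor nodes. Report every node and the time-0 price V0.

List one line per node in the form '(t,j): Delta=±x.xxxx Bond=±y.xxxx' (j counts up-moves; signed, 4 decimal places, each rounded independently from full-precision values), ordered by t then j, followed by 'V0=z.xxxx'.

(0,0): Delta=-0.0371 Bond=5.8928
(1,0): Delta=-0.3533 Bond=38.1851
(1,1): Delta=0.0000 Bond=0.0000
V0=0.4064

No-arbitrage ⇒ martingale measure with p* = (R−d)/(u−d) = 0.8333.
At expiry t=2: V(2,0)=17.0648, V(2,1)=0.0000, V(2,2)=0.0000
  t=1,j=0: stock 100.6400 → up 116.7424 (V=0.0000), down 68.4352 (V=17.0648). Price 2.6335; hedge Δ=-0.3533, bond B=38.1851.
  t=1,j=1: stock 171.6800 → up 199.1488 (V=0.0000), down 116.7424 (V=0.0000). Price 0.0000; hedge Δ=0.0000, bond B=0.0000.
  t=0,j=0: stock 148.0000 → up 171.6800 (V=0.0000), down 100.6400 (V=2.6335). Price 0.4064; hedge Δ=-0.0371, bond B=5.8928.
Root portfolio cost Δ·148+B reproduces V0=0.4064.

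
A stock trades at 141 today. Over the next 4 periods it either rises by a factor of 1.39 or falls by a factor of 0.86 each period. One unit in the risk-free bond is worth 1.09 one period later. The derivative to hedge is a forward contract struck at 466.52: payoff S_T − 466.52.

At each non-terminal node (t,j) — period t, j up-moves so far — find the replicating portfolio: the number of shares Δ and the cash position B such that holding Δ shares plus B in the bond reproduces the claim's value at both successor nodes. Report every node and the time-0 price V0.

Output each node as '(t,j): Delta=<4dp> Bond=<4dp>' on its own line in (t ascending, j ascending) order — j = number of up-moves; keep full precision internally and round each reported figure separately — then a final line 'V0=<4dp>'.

(0,0): Delta=1.0000 Bond=-330.4945
(1,0): Delta=1.0000 Bond=-360.2390
(1,1): Delta=1.0000 Bond=-360.2390
(2,0): Delta=1.0000 Bond=-392.6606
(2,1): Delta=1.0000 Bond=-392.6606
(2,2): Delta=1.0000 Bond=-392.6606
(3,0): Delta=1.0000 Bond=-428.0000
(3,1): Delta=1.0000 Bond=-428.0000
(3,2): Delta=1.0000 Bond=-428.0000
(3,3): Delta=1.0000 Bond=-428.0000
V0=-189.4945

Risk-neutral probability p* = (R−d)/(u−d) = (1.09−0.86)/(1.39−0.86) = 0.4340.
At expiry t=4: V(4,0)=-389.3918, V(4,1)=-341.8594, V(4,2)=-265.0337, V(4,3)=-140.8618, V(4,4)=59.8345
  t=3,j=0: stock 89.6839 → up 124.6606 (V=-341.8594), down 77.1282 (V=-389.3918). Price -338.3161; hedge Δ=1.0000, bond B=-428.0000.
  t=3,j=1: stock 144.9542 → up 201.4863 (V=-265.0337), down 124.6606 (V=-341.8594). Price -283.0458; hedge Δ=1.0000, bond B=-428.0000.
  t=3,j=2: stock 234.2864 → up 325.6582 (V=-140.8618), down 201.4863 (V=-265.0337). Price -193.7136; hedge Δ=1.0000, bond B=-428.0000.
  t=3,j=3: stock 378.6723 → up 526.3545 (V=59.8345), down 325.6582 (V=-140.8618). Price -49.3277; hedge Δ=1.0000, bond B=-428.0000.
  t=2,j=0: stock 104.2836 → up 144.9542 (V=-283.0458), down 89.6839 (V=-338.3161). Price -288.3770; hedge Δ=1.0000, bond B=-392.6606.
  t=2,j=1: stock 168.5514 → up 234.2864 (V=-193.7136), down 144.9542 (V=-283.0458). Price -224.1092; hedge Δ=1.0000, bond B=-392.6606.
  t=2,j=2: stock 272.4261 → up 378.6723 (V=-49.3277), down 234.2864 (V=-193.7136). Price -120.2345; hedge Δ=1.0000, bond B=-392.6606.
  t=1,j=0: stock 121.2600 → up 168.5514 (V=-224.1092), down 104.2836 (V=-288.3770). Price -238.9790; hedge Δ=1.0000, bond B=-360.2390.
  t=1,j=1: stock 195.9900 → up 272.4261 (V=-120.2345), down 168.5514 (V=-224.1092). Price -164.2490; hedge Δ=1.0000, bond B=-360.2390.
  t=0,j=0: stock 141.0000 → up 195.9900 (V=-164.2490), down 121.2600 (V=-238.9790). Price -189.4945; hedge Δ=1.0000, bond B=-330.4945.
Check: Δ(0,0)·S0 + B(0,0) = -189.4945 = V0.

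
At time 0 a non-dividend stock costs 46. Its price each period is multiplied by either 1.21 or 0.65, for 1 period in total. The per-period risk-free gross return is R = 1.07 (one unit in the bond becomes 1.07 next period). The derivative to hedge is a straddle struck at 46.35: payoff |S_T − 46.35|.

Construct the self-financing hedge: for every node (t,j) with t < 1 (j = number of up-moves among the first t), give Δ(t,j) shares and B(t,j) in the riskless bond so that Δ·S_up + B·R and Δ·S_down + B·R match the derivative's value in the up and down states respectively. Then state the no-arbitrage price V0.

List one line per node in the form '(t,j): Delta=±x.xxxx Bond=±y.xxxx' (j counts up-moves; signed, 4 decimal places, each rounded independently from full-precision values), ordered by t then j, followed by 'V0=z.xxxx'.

(0,0): Delta=-0.2772 Bond=23.1192
V0=10.3692

No-arbitrage ⇒ martingale measure with p* = (R−d)/(u−d) = 0.7500.
Payoff layer (t=1): V(1,0)=16.4500, V(1,1)=9.3100
(0,0): S=46.0000. Δ = (V_up−V_dn)/(S_up−S_dn) = (9.3100−16.4500)/(55.6600−29.9000) = -0.2772. V = [p*·9.3100 + (1−p*)·16.4500]/1.07 = 10.3692. B = V − Δ·S = 23.1192.
The time-0 hedge costs 10.3692, which is the no-arbitrage price.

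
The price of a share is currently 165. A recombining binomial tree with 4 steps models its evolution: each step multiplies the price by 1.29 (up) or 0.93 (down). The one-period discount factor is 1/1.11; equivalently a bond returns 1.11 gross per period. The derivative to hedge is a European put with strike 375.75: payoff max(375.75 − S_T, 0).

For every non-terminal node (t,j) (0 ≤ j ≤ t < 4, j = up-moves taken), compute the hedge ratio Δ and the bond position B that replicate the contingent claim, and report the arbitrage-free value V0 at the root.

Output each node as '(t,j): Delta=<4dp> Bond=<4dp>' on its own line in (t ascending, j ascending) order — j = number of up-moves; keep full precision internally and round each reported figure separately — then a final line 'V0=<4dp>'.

(0,0): Delta=-0.8751 Bond=230.2515
(1,0): Delta=-1.0000 Bond=274.7452
(1,1): Delta=-0.7851 Bond=236.4131
(2,0): Delta=-1.0000 Bond=304.9671
(2,1): Delta=-1.0000 Bond=304.9671
(2,2): Delta=-0.6301 Bond=219.8700
(3,0): Delta=-1.0000 Bond=338.5135
(3,1): Delta=-1.0000 Bond=338.5135
(3,2): Delta=-1.0000 Bond=338.5135
(3,3): Delta=-0.3634 Bond=149.5979
V0=85.8601

The replicating-portfolio and risk-neutral prices coincide; use p* = (1.11−0.93)/(1.29−0.93) = 0.5000 for the latter.
Terminal payoffs: V(4,0)=252.3214, V(4,1)=204.5426, V(4,2)=138.2688, V(4,3)=46.3406, V(4,4)=0.0000
  t=3,j=0: stock 132.7189 → up 171.2074 (V=204.5426), down 123.4286 (V=252.3214). Price 205.7946; hedge Δ=-1.0000, bond B=338.5135.
  t=3,j=1: stock 184.0940 → up 237.4812 (V=138.2688), down 171.2074 (V=204.5426). Price 154.4195; hedge Δ=-1.0000, bond B=338.5135.
  t=3,j=2: stock 255.3561 → up 329.4094 (V=46.3406), down 237.4812 (V=138.2688). Price 83.1574; hedge Δ=-1.0000, bond B=338.5135.
  t=3,j=3: stock 354.2037 → up 456.9228 (V=0.0000), down 329.4094 (V=46.3406). Price 20.8741; hedge Δ=-0.3634, bond B=149.5979.
  t=2,j=0: stock 142.7085 → up 184.0940 (V=154.4195), down 132.7189 (V=205.7946). Price 162.2586; hedge Δ=-1.0000, bond B=304.9671.
  t=2,j=1: stock 197.9505 → up 255.3561 (V=83.1574), down 184.0940 (V=154.4195). Price 107.0166; hedge Δ=-1.0000, bond B=304.9671.
  t=2,j=2: stock 274.5765 → up 354.2037 (V=20.8741), down 255.3561 (V=83.1574). Price 46.8610; hedge Δ=-0.6301, bond B=219.8700.
  t=1,j=0: stock 153.4500 → up 197.9505 (V=107.0166), down 142.7085 (V=162.2586). Price 121.2952; hedge Δ=-1.0000, bond B=274.7452.
  t=1,j=1: stock 212.8500 → up 274.5765 (V=46.8610), down 197.9505 (V=107.0166). Price 69.3143; hedge Δ=-0.7851, bond B=236.4131.
  t=0,j=0: stock 165.0000 → up 212.8500 (V=69.3143), down 153.4500 (V=121.2952). Price 85.8601; hedge Δ=-0.8751, bond B=230.2515.
Root portfolio cost Δ·165+B reproduces V0=85.8601.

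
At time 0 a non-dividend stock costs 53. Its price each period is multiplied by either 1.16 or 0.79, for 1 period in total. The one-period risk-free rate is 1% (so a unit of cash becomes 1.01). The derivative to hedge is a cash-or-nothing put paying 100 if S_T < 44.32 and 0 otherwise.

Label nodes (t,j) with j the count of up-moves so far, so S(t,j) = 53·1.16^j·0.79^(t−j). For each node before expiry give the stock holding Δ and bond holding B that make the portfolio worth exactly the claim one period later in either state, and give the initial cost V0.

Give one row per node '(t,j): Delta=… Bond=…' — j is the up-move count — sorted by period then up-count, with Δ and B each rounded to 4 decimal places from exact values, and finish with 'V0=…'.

(0,0): Delta=-5.0994 Bond=310.4094
V0=40.1391

The replicating-portfolio and risk-neutral prices coincide; use p* = (1.01−0.79)/(1.16−0.79) = 0.5946 for the latter.
Terminal payoffs: V(1,0)=100.0000, V(1,1)=0.0000
(0,0): S=53.0000. Δ = (V_up−V_dn)/(S_up−S_dn) = (0.0000−100.0000)/(61.4800−41.8700) = -5.0994. V = [p*·0.0000 + (1−p*)·100.0000]/1.01 = 40.1391. B = V − Δ·S = 310.4094.
Self-financing check: at every node Δ·S+B equals the discounted successor values.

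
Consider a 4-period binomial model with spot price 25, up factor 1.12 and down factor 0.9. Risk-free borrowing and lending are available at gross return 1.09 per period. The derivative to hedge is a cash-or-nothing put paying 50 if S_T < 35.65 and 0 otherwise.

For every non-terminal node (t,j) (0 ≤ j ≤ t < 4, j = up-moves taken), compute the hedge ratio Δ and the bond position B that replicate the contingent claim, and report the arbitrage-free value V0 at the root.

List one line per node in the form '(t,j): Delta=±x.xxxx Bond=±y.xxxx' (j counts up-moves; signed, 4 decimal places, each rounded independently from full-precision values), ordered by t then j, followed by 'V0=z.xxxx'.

Under the risk-neutral measure, an up-move has probability p* = (R−d)/(u−d) = 0.8636 and values discount at R = 1.09.
At expiry t=4: V(4,0)=50.0000, V(4,1)=50.0000, V(4,2)=50.0000, V(4,3)=50.0000, V(4,4)=0.0000
  t=3,j=0: stock 18.2250 → up 20.4120 (V=50.0000), down 16.4025 (V=50.0000). Price 45.8716; hedge Δ=0.0000, bond B=45.8716.
  t=3,j=1: stock 22.6800 → up 25.4016 (V=50.0000), down 20.4120 (V=50.0000). Price 45.8716; hedge Δ=0.0000, bond B=45.8716.
  t=3,j=2: stock 28.2240 → up 31.6109 (V=50.0000), down 25.4016 (V=50.0000). Price 45.8716; hedge Δ=0.0000, bond B=45.8716.
  t=3,j=3: stock 35.1232 → up 39.3380 (V=0.0000), down 31.6109 (V=50.0000). Price 6.2552; hedge Δ=-6.4707, bond B=233.5279.
  t=2,j=0: stock 20.2500 → up 22.6800 (V=45.8716), down 18.2250 (V=45.8716). Price 42.0840; hedge Δ=0.0000, bond B=42.0840.
  t=2,j=1: stock 25.2000 → up 28.2240 (V=45.8716), down 22.6800 (V=45.8716). Price 42.0840; hedge Δ=0.0000, bond B=42.0840.
  t=2,j=2: stock 31.3600 → up 35.1232 (V=6.2552), down 28.2240 (V=45.8716). Price 10.6949; hedge Δ=-5.7422, bond B=190.7692.
  t=1,j=0: stock 22.5000 → up 25.2000 (V=42.0840), down 20.2500 (V=42.0840). Price 38.6092; hedge Δ=0.0000, bond B=38.6092.
  t=1,j=1: stock 28.0000 → up 31.3600 (V=10.6949), down 25.2000 (V=42.0840). Price 13.7387; hedge Δ=-5.0956, bond B=156.4165.
  t=0,j=0: stock 25.0000 → up 28.0000 (V=13.7387), down 22.5000 (V=38.6092). Price 15.7157; hedge Δ=-4.5219, bond B=128.7632.
Check: Δ(0,0)·S0 + B(0,0) = 15.7157 = V0.

(0,0): Delta=-4.5219 Bond=128.7632
(1,0): Delta=0.0000 Bond=38.6092
(1,1): Delta=-5.0956 Bond=156.4165
(2,0): Delta=0.0000 Bond=42.0840
(2,1): Delta=0.0000 Bond=42.0840
(2,2): Delta=-5.7422 Bond=190.7692
(3,0): Delta=0.0000 Bond=45.8716
(3,1): Delta=0.0000 Bond=45.8716
(3,2): Delta=0.0000 Bond=45.8716
(3,3): Delta=-6.4707 Bond=233.5279
V0=15.7157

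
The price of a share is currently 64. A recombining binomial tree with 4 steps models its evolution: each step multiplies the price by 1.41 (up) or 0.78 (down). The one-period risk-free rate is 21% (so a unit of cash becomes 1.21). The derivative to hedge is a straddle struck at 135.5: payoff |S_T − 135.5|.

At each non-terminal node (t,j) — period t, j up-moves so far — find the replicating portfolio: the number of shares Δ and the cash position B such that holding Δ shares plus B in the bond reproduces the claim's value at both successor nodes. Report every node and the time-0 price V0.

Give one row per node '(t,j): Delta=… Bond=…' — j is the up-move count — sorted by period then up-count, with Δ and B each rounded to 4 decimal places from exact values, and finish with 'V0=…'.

Under the risk-neutral measure, an up-move has probability p* = (R−d)/(u−d) = 0.6825 and values discount at R = 1.21.
Payoff layer (t=4): V(4,0)=111.8104, V(4,1)=92.6764, V(4,2)=58.0882, V(4,3)=4.4368, V(4,4)=117.4627
  t=3,j=0: stock 30.3713 → up 42.8236 (V=92.6764), down 23.6896 (V=111.8104). Price 81.6121; hedge Δ=-1.0000, bond B=111.9835.
  t=3,j=1: stock 54.9020 → up 77.4118 (V=58.0882), down 42.8236 (V=92.6764). Price 57.0815; hedge Δ=-1.0000, bond B=111.9835.
  t=3,j=2: stock 99.2460 → up 139.9368 (V=4.4368), down 77.4118 (V=58.0882). Price 17.7430; hedge Δ=-0.8581, bond B=102.9038.
  t=3,j=3: stock 179.4061 → up 252.9627 (V=117.4627), down 139.9368 (V=4.4368). Price 67.4227; hedge Δ=1.0000, bond B=-111.9835.
  t=2,j=0: stock 38.9376 → up 54.9020 (V=57.0815), down 30.3713 (V=81.6121). Price 53.6107; hedge Δ=-1.0000, bond B=92.5483.
  t=2,j=1: stock 70.3872 → up 99.2460 (V=17.7430), down 54.9020 (V=57.0815). Price 24.9846; hedge Δ=-0.8871, bond B=87.4267.
  t=2,j=2: stock 127.2384 → up 179.4061 (V=67.4227), down 99.2460 (V=17.7430). Price 42.6871; hedge Δ=0.6198, bond B=-36.1696.
  t=1,j=0: stock 49.9200 → up 70.3872 (V=24.9846), down 38.9376 (V=53.6107). Price 28.1589; hedge Δ=-0.9102, bond B=73.5972.
  t=1,j=1: stock 90.2400 → up 127.2384 (V=42.6871), down 70.3872 (V=24.9846). Price 30.6341; hedge Δ=0.3114, bond B=2.5349.
  t=0,j=0: stock 64.0000 → up 90.2400 (V=30.6341), down 49.9200 (V=28.1589). Price 24.6680; hedge Δ=0.0614, bond B=20.7392.
Each (Δ,B) replicates both successor values, so the strategy is self-financing and V0 is arbitrage-free.

(0,0): Delta=0.0614 Bond=20.7392
(1,0): Delta=-0.9102 Bond=73.5972
(1,1): Delta=0.3114 Bond=2.5349
(2,0): Delta=-1.0000 Bond=92.5483
(2,1): Delta=-0.8871 Bond=87.4267
(2,2): Delta=0.6198 Bond=-36.1696
(3,0): Delta=-1.0000 Bond=111.9835
(3,1): Delta=-1.0000 Bond=111.9835
(3,2): Delta=-0.8581 Bond=102.9038
(3,3): Delta=1.0000 Bond=-111.9835
V0=24.6680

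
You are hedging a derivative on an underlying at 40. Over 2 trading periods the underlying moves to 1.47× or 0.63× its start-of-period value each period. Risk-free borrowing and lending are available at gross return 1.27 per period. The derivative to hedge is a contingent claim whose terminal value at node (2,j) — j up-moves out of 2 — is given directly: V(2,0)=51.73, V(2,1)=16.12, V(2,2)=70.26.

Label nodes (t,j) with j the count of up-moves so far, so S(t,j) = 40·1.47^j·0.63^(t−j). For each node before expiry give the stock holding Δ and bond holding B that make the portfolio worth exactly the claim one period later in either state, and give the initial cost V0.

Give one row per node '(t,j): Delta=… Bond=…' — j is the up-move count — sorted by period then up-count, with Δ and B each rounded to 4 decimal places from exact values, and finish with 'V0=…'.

Since d<R<u, set p* = (R−d)/(u−d) = 0.7619; price each node as the discounted p*-expectation of its children.
Terminal values V(2,·): V(2,0)=51.7300, V(2,1)=16.1200, V(2,2)=70.2600
  t=1,j=0: stock 25.2000 → up 37.0440 (V=16.1200), down 15.8760 (V=51.7300). Price 19.3690; hedge Δ=-1.6823, bond B=61.7618.
  t=1,j=1: stock 58.8000 → up 86.4360 (V=70.2600), down 37.0440 (V=16.1200). Price 45.1729; hedge Δ=1.0961, bond B=-19.2795.
  t=0,j=0: stock 40.0000 → up 58.8000 (V=45.1729), down 25.2000 (V=19.3690). Price 30.7315; hedge Δ=0.7680, bond B=0.0126.
Check: Δ(0,0)·S0 + B(0,0) = 30.7315 = V0.

(0,0): Delta=0.7680 Bond=0.0126
(1,0): Delta=-1.6823 Bond=61.7618
(1,1): Delta=1.0961 Bond=-19.2795
V0=30.7315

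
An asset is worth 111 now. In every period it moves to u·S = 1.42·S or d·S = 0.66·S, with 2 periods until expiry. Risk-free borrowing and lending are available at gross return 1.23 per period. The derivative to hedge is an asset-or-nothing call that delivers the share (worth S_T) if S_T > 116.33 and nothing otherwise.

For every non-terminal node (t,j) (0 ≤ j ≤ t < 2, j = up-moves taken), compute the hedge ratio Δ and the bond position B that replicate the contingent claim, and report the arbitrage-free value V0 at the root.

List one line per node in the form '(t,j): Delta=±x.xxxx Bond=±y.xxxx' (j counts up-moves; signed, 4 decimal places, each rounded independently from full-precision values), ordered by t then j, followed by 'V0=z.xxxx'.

The replicating-portfolio and risk-neutral prices coincide; use p* = (1.23−0.66)/(1.42−0.66) = 0.7500 for the latter.
Terminal payoffs: V(2,0)=0.0000, V(2,1)=0.0000, V(2,2)=223.8204
(1,0): S=73.2600. Δ = (V_up−V_dn)/(S_up−S_dn) = (0.0000−0.0000)/(104.0292−48.3516) = 0.0000. V = [p*·0.0000 + (1−p*)·0.0000]/1.23 = 0.0000. B = V − Δ·S = 0.0000.
(1,1): S=157.6200. Δ = (V_up−V_dn)/(S_up−S_dn) = (223.8204−0.0000)/(223.8204−104.0292) = 1.8684. V = [p*·223.8204 + (1−p*)·0.0000]/1.23 = 136.4759. B = V − Δ·S = -158.0247.
(0,0): S=111.0000. Δ = (V_up−V_dn)/(S_up−S_dn) = (136.4759−0.0000)/(157.6200−73.2600) = 1.6178. V = [p*·136.4759 + (1−p*)·0.0000]/1.23 = 83.2170. B = V − Δ·S = -96.3565.
Check: Δ(0,0)·S0 + B(0,0) = 83.2170 = V0.

(0,0): Delta=1.6178 Bond=-96.3565
(1,0): Delta=0.0000 Bond=0.0000
(1,1): Delta=1.8684 Bond=-158.0247
V0=83.2170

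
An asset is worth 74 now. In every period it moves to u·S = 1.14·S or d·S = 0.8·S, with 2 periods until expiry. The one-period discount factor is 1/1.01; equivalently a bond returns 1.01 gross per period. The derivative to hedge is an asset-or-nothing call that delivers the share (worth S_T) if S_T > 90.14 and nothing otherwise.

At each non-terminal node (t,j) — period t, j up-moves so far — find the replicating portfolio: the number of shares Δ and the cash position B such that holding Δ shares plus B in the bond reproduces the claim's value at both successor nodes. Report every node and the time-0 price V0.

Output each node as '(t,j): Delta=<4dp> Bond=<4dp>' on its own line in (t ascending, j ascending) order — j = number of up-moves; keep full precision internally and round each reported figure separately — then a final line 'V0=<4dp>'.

No-arbitrage ⇒ martingale measure with p* = (R−d)/(u−d) = 0.6176.
Payoff layer (t=2): V(2,0)=0.0000, V(2,1)=0.0000, V(2,2)=96.1704
(1,0): S=59.2000. Δ = (V_up−V_dn)/(S_up−S_dn) = (0.0000−0.0000)/(67.4880−47.3600) = 0.0000. V = [p*·0.0000 + (1−p*)·0.0000]/1.01 = 0.0000. B = V − Δ·S = 0.0000.
(1,1): S=84.3600. Δ = (V_up−V_dn)/(S_up−S_dn) = (96.1704−0.0000)/(96.1704−67.4880) = 3.3529. V = [p*·96.1704 + (1−p*)·0.0000]/1.01 = 58.8113. B = V − Δ·S = -224.0429.
(0,0): S=74.0000. Δ = (V_up−V_dn)/(S_up−S_dn) = (58.8113−0.0000)/(84.3600−59.2000) = 2.3375. V = [p*·58.8113 + (1−p*)·0.0000]/1.01 = 35.9649. B = V − Δ·S = -137.0093.
Check: Δ(0,0)·S0 + B(0,0) = 35.9649 = V0.

(0,0): Delta=2.3375 Bond=-137.0093
(1,0): Delta=0.0000 Bond=0.0000
(1,1): Delta=3.3529 Bond=-224.0429
V0=35.9649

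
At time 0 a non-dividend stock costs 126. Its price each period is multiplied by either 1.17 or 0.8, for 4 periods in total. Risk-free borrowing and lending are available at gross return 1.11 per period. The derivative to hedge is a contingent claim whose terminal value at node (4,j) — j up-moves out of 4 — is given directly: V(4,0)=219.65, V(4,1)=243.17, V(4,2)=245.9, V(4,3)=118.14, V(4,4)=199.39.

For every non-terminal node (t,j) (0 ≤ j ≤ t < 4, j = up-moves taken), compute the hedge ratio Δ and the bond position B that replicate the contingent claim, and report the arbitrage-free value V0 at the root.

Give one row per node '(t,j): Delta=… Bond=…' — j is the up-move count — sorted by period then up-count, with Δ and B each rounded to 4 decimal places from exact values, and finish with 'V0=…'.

The replicating-portfolio and risk-neutral prices coincide; use p* = (1.11−0.8)/(1.17−0.8) = 0.8378 for the latter.
Terminal values V(4,·): V(4,0)=219.6500, V(4,1)=243.1700, V(4,2)=245.9000, V(4,3)=118.1400, V(4,4)=199.3900
(3,0): S=64.5120. Δ = (V_up−V_dn)/(S_up−S_dn) = (243.1700−219.6500)/(75.4790−51.6096) = 0.9854. V = [p*·243.1700 + (1−p*)·219.6500]/1.11 = 215.6360. B = V − Δ·S = 152.0684.
(3,1): S=94.3488. Δ = (V_up−V_dn)/(S_up−S_dn) = (245.9000−243.1700)/(110.3881−75.4790) = 0.0782. V = [p*·245.9000 + (1−p*)·243.1700]/1.11 = 221.1327. B = V − Δ·S = 213.7543.
(3,2): S=137.9851. Δ = (V_up−V_dn)/(S_up−S_dn) = (118.1400−245.9000)/(161.4426−110.3881) = -2.5024. V = [p*·118.1400 + (1−p*)·245.9000]/1.11 = 125.0972. B = V − Δ·S = 470.3944.
(3,3): S=201.8032. Δ = (V_up−V_dn)/(S_up−S_dn) = (199.3900−118.1400)/(236.1098−161.4426) = 1.0882. V = [p*·199.3900 + (1−p*)·118.1400]/1.11 = 167.7607. B = V − Δ·S = -51.8339.
(2,0): S=80.6400. Δ = (V_up−V_dn)/(S_up−S_dn) = (221.1327−215.6360)/(94.3488−64.5120) = 0.1842. V = [p*·221.1327 + (1−p*)·215.6360]/1.11 = 198.4156. B = V − Δ·S = 183.5596.
(2,1): S=117.9360. Δ = (V_up−V_dn)/(S_up−S_dn) = (125.0972−221.1327)/(137.9851−94.3488) = -2.2008. V = [p*·125.0972 + (1−p*)·221.1327]/1.11 = 126.7302. B = V − Δ·S = 386.2857.
(2,2): S=172.4814. Δ = (V_up−V_dn)/(S_up−S_dn) = (167.7607−125.0972)/(201.8032−137.9851) = 0.6685. V = [p*·167.7607 + (1−p*)·125.0972]/1.11 = 144.9029. B = V − Δ·S = 29.5962.
(1,0): S=100.8000. Δ = (V_up−V_dn)/(S_up−S_dn) = (126.7302−198.4156)/(117.9360−80.6400) = -1.9221. V = [p*·126.7302 + (1−p*)·198.4156]/1.11 = 124.6440. B = V − Δ·S = 318.3885.
(1,1): S=147.4200. Δ = (V_up−V_dn)/(S_up−S_dn) = (144.9029−126.7302)/(172.4814−117.9360) = 0.3332. V = [p*·144.9029 + (1−p*)·126.7302]/1.11 = 127.8883. B = V − Δ·S = 78.7727.
(0,0): S=126.0000. Δ = (V_up−V_dn)/(S_up−S_dn) = (127.8883−124.6440)/(147.4200−100.8000) = 0.0696. V = [p*·127.8883 + (1−p*)·124.6440]/1.11 = 114.7407. B = V − Δ·S = 105.9724.
The time-0 hedge costs 114.7407, which is the no-arbitrage price.

(0,0): Delta=0.0696 Bond=105.9724
(1,0): Delta=-1.9221 Bond=318.3885
(1,1): Delta=0.3332 Bond=78.7727
(2,0): Delta=0.1842 Bond=183.5596
(2,1): Delta=-2.2008 Bond=386.2857
(2,2): Delta=0.6685 Bond=29.5962
(3,0): Delta=0.9854 Bond=152.0684
(3,1): Delta=0.0782 Bond=213.7543
(3,2): Delta=-2.5024 Bond=470.3944
(3,3): Delta=1.0882 Bond=-51.8339
V0=114.7407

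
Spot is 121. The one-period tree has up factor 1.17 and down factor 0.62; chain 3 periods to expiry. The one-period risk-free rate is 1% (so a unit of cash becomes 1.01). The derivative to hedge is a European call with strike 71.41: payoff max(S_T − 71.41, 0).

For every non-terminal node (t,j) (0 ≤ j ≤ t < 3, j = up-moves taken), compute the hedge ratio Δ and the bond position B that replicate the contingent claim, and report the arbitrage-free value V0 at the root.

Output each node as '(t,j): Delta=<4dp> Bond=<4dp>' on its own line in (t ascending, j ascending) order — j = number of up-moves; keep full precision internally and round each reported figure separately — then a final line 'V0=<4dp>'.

(0,0): Delta=0.8649 Bond=-48.9714
(1,0): Delta=0.5323 Bond=-24.5145
(1,1): Delta=0.9371 Bond=-59.6957
(2,0): Delta=0.0000 Bond=0.0000
(2,1): Delta=0.6481 Bond=-34.9174
(2,2): Delta=1.0000 Bond=-70.7030
V0=55.6762

Since d<R<u, set p* = (R−d)/(u−d) = 0.7091; price each node as the discounted p*-expectation of its children.
Terminal payoffs: V(3,0)=0.0000, V(3,1)=0.0000, V(3,2)=31.2849, V(3,3)=122.3852
Node (2,0) S=46.5124: V=(p*·0.0000+(1−p*)·0.0000)/1.01=0.0000; Δ=(0.0000−0.0000)/(54.4195−28.8377)=0.0000; B=V−Δ·S=0.0000
Node (2,1) S=87.7734: V=(p*·31.2849+(1−p*)·0.0000)/1.01=21.9642; Δ=(31.2849−0.0000)/(102.6949−54.4195)=0.6481; B=V−Δ·S=-34.9174
Node (2,2) S=165.6369: V=(p*·122.3852+(1−p*)·31.2849)/1.01=94.9339; Δ=(122.3852−31.2849)/(193.7952−102.6949)=1.0000; B=V−Δ·S=-70.7030
Node (1,0) S=75.0200: V=(p*·21.9642+(1−p*)·0.0000)/1.01=15.4204; Δ=(21.9642−0.0000)/(87.7734−46.5124)=0.5323; B=V−Δ·S=-24.5145
Node (1,1) S=141.5700: V=(p*·94.9339+(1−p*)·21.9642)/1.01=72.9766; Δ=(94.9339−21.9642)/(165.6369−87.7734)=0.9371; B=V−Δ·S=-59.6957
Node (0,0) S=121.0000: V=(p*·72.9766+(1−p*)·15.4204)/1.01=55.6762; Δ=(72.9766−15.4204)/(141.5700−75.0200)=0.8649; B=V−Δ·S=-48.9714
Check: Δ(0,0)·S0 + B(0,0) = 55.6762 = V0.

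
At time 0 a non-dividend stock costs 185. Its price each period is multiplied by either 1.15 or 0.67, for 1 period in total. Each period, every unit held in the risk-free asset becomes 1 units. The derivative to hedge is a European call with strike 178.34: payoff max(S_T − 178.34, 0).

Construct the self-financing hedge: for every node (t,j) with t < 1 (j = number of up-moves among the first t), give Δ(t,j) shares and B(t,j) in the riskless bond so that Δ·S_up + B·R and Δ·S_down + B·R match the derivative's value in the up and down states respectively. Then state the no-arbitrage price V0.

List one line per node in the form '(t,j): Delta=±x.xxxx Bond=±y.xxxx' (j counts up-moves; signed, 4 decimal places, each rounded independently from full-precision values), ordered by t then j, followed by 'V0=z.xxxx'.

Since d<R<u, set p* = (R−d)/(u−d) = 0.6875; price each node as the discounted p*-expectation of its children.
Payoff layer (t=1): V(1,0)=0.0000, V(1,1)=34.4100
Node (0,0) S=185.0000: V=(p*·34.4100+(1−p*)·0.0000)/1=23.6569; Δ=(34.4100−0.0000)/(212.7500−123.9500)=0.3875; B=V−Δ·S=-48.0306
Check: Δ(0,0)·S0 + B(0,0) = 23.6569 = V0.

(0,0): Delta=0.3875 Bond=-48.0306
V0=23.6569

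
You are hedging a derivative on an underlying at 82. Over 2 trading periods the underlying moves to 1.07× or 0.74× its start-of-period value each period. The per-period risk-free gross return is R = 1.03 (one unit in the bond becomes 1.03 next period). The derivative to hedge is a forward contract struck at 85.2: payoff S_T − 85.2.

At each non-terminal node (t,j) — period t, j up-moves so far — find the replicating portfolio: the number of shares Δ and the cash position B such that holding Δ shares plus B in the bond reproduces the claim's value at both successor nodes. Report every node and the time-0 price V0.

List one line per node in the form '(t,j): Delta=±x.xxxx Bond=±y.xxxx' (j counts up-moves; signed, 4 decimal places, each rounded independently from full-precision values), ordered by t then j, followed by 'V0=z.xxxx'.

(0,0): Delta=1.0000 Bond=-80.3092
(1,0): Delta=1.0000 Bond=-82.7184
(1,1): Delta=1.0000 Bond=-82.7184
V0=1.6908

The replicating-portfolio and risk-neutral prices coincide; use p* = (1.03−0.74)/(1.07−0.74) = 0.8788 for the latter.
Payoff layer (t=2): V(2,0)=-40.2968, V(2,1)=-20.2724, V(2,2)=8.6818
  t=1,j=0: stock 60.6800 → up 64.9276 (V=-20.2724), down 44.9032 (V=-40.2968). Price -22.0384; hedge Δ=1.0000, bond B=-82.7184.
  t=1,j=1: stock 87.7400 → up 93.8818 (V=8.6818), down 64.9276 (V=-20.2724). Price 5.0216; hedge Δ=1.0000, bond B=-82.7184.
  t=0,j=0: stock 82.0000 → up 87.7400 (V=5.0216), down 60.6800 (V=-22.0384). Price 1.6908; hedge Δ=1.0000, bond B=-80.3092.
Each (Δ,B) replicates both successor values, so the strategy is self-financing and V0 is arbitrage-free.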